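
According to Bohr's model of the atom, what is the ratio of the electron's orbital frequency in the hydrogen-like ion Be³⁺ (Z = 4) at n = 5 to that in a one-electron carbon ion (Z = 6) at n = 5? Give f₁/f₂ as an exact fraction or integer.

4/9

f ∝ Z^2 · n^-3
f₁/f₂ = (4/6)^2 · (5/5)^-3 = 4/9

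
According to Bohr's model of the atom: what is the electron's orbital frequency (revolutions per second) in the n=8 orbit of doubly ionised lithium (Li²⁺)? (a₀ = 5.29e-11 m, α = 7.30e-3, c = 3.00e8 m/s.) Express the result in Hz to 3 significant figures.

1.16e14 Hz

r = n²a₀/Z = 1.13e-9 m, v = Zαc/n = 8.21e5 m/s
f = v/(2πr) = 1.16e14 Hz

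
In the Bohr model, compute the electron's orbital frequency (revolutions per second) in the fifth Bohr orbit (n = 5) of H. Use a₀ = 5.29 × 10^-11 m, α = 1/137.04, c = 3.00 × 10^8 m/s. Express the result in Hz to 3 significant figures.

5.27 × 10^13 Hz

r = n²a₀/Z = 1.32 × 10^-9 m, v = Zαc/n = 4.38 × 10^5 m/s
f = v/(2πr) = 5.27 × 10^13 Hz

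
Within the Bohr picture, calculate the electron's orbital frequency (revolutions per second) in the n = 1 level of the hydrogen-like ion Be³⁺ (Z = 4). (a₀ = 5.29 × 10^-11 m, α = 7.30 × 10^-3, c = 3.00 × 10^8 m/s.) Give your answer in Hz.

r = n²a₀/Z = 1.32 × 10^-11 m, v = Zαc/n = 8.76 × 10^6 m/s
f = v/(2πr) = 1.05 × 10^17 Hz

1.05 × 10^17 Hz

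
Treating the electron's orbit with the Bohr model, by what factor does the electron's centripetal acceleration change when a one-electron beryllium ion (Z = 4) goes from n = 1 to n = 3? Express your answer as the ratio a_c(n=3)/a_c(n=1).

1/81

a_c ∝ Z^3 · n^-4; with Z fixed, a_c ∝ n^-4.
a_c(n=3)/a_c(n=1) = (3/1)^-4 = 1/81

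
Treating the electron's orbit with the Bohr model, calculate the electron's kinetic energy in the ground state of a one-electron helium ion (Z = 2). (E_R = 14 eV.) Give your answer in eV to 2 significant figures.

56 eV

For a Coulomb orbit the virial theorem gives K = −E_n.
E_n = −E_R·Z²/n², so K = E_R·Z²/n² = 14 × 2²/1² = 56 eV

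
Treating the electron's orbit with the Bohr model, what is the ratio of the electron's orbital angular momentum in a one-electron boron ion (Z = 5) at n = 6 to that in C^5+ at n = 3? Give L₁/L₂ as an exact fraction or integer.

2

L = nℏ is independent of Z.
L₁/L₂ = n₁/n₂ = 6/3 = 2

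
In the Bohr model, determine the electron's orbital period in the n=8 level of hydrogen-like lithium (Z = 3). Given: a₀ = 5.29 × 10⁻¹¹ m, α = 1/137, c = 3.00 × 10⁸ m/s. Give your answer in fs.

8.63 fs

r = n²a₀/Z = 8²·5.29 × 10⁻¹¹/3 = 1.13 × 10⁻⁹ m
v = Zαc/n = 3·0.00730·3.00 × 10⁸/8 = 8.21 × 10⁵ m/s
T = 2πr/v = 8.63 × 10⁻¹⁵ s = 8.63 fs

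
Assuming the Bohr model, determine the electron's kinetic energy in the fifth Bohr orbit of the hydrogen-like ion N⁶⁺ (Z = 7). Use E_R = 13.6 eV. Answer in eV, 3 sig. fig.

For a Coulomb orbit the virial theorem gives K = −E_n.
E_n = −E_R·Z²/n², so K = E_R·Z²/n² = 13.6 × 7²/5² = 26.7 eV

26.7 eV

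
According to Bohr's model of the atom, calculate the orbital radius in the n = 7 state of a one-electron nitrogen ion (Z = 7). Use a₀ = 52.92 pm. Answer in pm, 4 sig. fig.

r_n = n²a₀/Z = 7² × 52.92 / 7
    = 49 × 52.92 / 7 = 370.4 pm

370.4 pm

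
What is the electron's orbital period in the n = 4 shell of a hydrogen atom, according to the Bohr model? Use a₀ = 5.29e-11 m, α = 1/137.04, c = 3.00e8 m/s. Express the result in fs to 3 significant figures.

9.72 fs

r = n²a₀/Z = 4²·5.29e-11/1 = 8.46e-10 m
v = Zαc/n = 1·0.00730·3.00e8/4 = 5.47e5 m/s
T = 2πr/v = 9.72e-15 s = 9.72 fs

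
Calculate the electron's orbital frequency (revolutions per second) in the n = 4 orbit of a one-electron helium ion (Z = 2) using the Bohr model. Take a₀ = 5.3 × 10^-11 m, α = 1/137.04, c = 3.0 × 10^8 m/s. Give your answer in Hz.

r = n²a₀/Z = 4.2 × 10^-10 m, v = Zαc/n = 1.1 × 10^6 m/s
f = v/(2πr) = 4.1 × 10^14 Hz

4.1 × 10^14 Hz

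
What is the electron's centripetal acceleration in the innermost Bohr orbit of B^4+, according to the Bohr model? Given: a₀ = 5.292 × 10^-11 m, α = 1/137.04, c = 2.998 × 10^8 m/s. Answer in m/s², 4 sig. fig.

r = n²a₀/Z = 1.058 × 10^-11 m, v = Zαc/n = 1.094 × 10^7 m/s
a = v²/r = (1.094 × 10^7)² / 1.058 × 10^-11 = 1.130 × 10^25 m/s²

1.130 × 10^25 m/s²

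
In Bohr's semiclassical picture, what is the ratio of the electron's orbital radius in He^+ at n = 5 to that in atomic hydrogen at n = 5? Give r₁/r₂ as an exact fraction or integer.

1/2

r ∝ Z^-1 · n^2
r₁/r₂ = (2/1)^-1 · (5/5)^2 = 1/2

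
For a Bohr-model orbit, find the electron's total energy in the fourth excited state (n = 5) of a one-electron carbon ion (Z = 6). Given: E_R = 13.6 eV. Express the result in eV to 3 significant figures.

-19.6 eV

E_n = −E_R·Z²/n² = −13.6 × 6²/5² = -19.6 eV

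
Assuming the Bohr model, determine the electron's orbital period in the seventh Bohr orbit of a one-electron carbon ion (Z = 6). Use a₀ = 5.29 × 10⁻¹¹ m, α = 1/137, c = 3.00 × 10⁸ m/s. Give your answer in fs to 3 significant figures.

1.45 fs

r = n²a₀/Z = 7²·5.29 × 10⁻¹¹/6 = 4.32 × 10⁻¹⁰ m
v = Zαc/n = 6·0.00730·3.00 × 10⁸/7 = 1.88 × 10⁶ m/s
T = 2πr/v = 1.45 × 10⁻¹⁵ s = 1.45 fs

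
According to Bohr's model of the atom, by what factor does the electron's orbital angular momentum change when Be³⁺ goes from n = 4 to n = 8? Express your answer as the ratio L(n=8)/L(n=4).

L = nℏ depends only on n, so L ∝ n.
L(n=8)/L(n=4) = (8/4)^1 = 2

2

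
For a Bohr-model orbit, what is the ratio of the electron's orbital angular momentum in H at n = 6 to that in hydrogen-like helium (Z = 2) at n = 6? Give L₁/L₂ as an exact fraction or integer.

1

L = nℏ is independent of Z.
L₁/L₂ = n₁/n₂ = 6/6 = 1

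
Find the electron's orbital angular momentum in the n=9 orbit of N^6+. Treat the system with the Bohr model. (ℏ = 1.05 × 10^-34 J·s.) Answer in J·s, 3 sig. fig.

L_n = nℏ = 9 × 1.05 × 10^-34 = 9.45 × 10^-34 J·s

9.45 × 10^-34 J·s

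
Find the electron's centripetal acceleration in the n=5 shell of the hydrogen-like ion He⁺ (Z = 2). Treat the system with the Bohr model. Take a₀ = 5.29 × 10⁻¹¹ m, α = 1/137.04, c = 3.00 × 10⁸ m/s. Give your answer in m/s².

r = n²a₀/Z = 6.61 × 10⁻¹⁰ m, v = Zαc/n = 8.76 × 10⁵ m/s
a = v²/r = (8.76 × 10⁵)² / 6.61 × 10⁻¹⁰ = 1.16 × 10²¹ m/s²

1.16 × 10²¹ m/s²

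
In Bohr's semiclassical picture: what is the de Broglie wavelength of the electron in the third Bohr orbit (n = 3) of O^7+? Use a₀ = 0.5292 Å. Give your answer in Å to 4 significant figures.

The Bohr quantisation condition is nλ = 2πr_n.
r_n = n²a₀/Z = 0.5954 Å
λ = 2πr_n/n = 2π·0.5954/3 = 1.247 Å

1.247 Å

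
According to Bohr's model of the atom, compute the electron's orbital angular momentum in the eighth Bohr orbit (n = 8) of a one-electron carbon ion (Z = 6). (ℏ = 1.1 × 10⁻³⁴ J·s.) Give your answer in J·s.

L_n = nℏ = 8 × 1.1 × 10⁻³⁴ = 8.8 × 10⁻³⁴ J·s

8.8 × 10⁻³⁴ J·s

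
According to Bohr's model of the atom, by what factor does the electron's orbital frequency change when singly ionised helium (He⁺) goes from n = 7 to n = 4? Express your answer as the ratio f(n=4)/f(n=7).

f ∝ Z^2 · n^-3; with Z fixed, f ∝ n^-3.
f(n=4)/f(n=7) = (4/7)^-3 = 343/64

343/64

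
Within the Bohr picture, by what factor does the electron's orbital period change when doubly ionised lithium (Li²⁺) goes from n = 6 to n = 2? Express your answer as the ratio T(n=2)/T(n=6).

1/27

T ∝ Z^-2 · n^3; with Z fixed, T ∝ n^3.
T(n=2)/T(n=6) = (2/6)^3 = 1/27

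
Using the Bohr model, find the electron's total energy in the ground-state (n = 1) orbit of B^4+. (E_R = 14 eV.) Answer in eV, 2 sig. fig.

-350 eV

E_n = −E_R·Z²/n² = −14 × 5²/1² = -350 eV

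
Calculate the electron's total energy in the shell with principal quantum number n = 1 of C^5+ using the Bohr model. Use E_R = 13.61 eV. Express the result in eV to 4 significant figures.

-490.0 eV

E_n = −E_R·Z²/n² = −13.61 × 6²/1² = -490.0 eV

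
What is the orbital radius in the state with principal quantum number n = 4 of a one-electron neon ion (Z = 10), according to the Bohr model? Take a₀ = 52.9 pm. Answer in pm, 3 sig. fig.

r_n = n²a₀/Z = 4² × 52.9 / 10
    = 16 × 52.9 / 10 = 84.6 pm

84.6 pm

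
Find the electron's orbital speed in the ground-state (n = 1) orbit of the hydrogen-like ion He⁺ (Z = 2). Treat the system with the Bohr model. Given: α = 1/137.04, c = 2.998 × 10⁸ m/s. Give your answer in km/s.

4375 km/s

v_n = Zαc/n = 2 × 0.007297 × 2.998 × 10⁸ / 1
    = 4375 km/s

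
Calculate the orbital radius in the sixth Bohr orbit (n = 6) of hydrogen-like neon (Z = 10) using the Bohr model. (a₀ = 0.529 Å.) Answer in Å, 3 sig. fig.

1.90 Å

r_n = n²a₀/Z = 6² × 0.529 / 10
    = 36 × 0.529 / 10 = 1.90 Å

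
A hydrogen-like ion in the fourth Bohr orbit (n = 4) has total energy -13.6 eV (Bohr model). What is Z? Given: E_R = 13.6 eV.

E_n = −E_R Z²/n² ⇒ Z² = −E_n n²/E_R = 13.6 × 4² / 13.6 ≈ 16.00
Z = 4

4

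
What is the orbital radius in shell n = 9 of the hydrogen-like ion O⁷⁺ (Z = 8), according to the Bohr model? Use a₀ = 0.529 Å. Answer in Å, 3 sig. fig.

5.36 Å

r_n = n²a₀/Z = 9² × 0.529 / 8
    = 81 × 0.529 / 8 = 5.36 Å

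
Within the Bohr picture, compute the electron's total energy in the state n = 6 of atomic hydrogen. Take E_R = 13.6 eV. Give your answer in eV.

E_n = −E_R·Z²/n² = −13.6 × 1²/6² = -0.378 eV

-0.378 eV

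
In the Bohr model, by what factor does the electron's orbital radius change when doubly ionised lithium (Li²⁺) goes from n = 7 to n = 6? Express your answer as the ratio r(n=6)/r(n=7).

r ∝ Z^-1 · n^2; with Z fixed, r ∝ n^2.
r(n=6)/r(n=7) = (6/7)^2 = 36/49

36/49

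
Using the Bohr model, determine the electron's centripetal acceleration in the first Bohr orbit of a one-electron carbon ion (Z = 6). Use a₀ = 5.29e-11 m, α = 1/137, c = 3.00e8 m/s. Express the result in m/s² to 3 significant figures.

1.96e25 m/s²

r = n²a₀/Z = 8.82e-12 m, v = Zαc/n = 1.31e7 m/s
a = v²/r = (1.31e7)² / 8.82e-12 = 1.96e25 m/s²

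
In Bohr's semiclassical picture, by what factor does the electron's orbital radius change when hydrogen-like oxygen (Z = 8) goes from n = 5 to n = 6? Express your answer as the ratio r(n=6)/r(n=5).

r ∝ Z^-1 · n^2; with Z fixed, r ∝ n^2.
r(n=6)/r(n=5) = (6/5)^2 = 36/25

36/25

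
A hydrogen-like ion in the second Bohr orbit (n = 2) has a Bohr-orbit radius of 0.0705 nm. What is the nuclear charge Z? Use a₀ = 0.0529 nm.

r_n = n²a₀/Z ⇒ Z = n²a₀/r = 2² × 0.0529 / 0.0705 ≈ 3.00
Z = 3

3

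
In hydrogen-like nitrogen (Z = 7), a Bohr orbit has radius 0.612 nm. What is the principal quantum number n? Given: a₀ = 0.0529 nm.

9

r_n = n²a₀/Z ⇒ n² = rZ/a₀ = 0.612 × 7 / 0.0529 ≈ 80.98
n = 9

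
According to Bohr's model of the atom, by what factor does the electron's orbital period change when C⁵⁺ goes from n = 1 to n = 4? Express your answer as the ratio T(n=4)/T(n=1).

T ∝ Z^-2 · n^3; with Z fixed, T ∝ n^3.
T(n=4)/T(n=1) = (4/1)^3 = 64

64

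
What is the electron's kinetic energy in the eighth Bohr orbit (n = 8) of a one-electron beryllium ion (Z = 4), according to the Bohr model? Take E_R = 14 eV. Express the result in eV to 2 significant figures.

For a Coulomb orbit the virial theorem gives K = −E_n.
E_n = −E_R·Z²/n², so K = E_R·Z²/n² = 14 × 4²/8² = 3.5 eV

3.5 eV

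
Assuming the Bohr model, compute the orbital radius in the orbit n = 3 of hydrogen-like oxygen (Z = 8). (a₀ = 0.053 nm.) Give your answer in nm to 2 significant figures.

r_n = n²a₀/Z = 3² × 0.053 / 8
    = 9 × 0.053 / 8 = 0.060 nm

0.060 nm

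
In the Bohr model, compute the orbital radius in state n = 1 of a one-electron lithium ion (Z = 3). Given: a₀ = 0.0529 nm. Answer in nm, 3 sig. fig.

0.0176 nm

r_n = n²a₀/Z = 1² × 0.0529 / 3
    = 1 × 0.0529 / 3 = 0.0176 nm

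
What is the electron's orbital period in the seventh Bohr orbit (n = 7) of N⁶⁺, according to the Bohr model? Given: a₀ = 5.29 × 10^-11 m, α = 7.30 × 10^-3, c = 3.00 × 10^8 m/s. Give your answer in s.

1.06 × 10^-15 s

r = n²a₀/Z = 7²·5.29 × 10^-11/7 = 3.70 × 10^-10 m
v = Zαc/n = 7·0.00730·3.00 × 10^8/7 = 2.19 × 10^6 m/s
T = 2πr/v = 1.06 × 10^-15 s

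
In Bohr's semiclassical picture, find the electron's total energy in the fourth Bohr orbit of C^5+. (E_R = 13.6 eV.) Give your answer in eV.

-30.6 eV

E_n = −E_R·Z²/n² = −13.6 × 6²/4² = -30.6 eV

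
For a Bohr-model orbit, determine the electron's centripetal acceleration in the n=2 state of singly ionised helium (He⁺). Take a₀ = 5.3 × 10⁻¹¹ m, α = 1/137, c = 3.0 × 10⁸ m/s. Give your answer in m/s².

4.5 × 10²² m/s²

r = n²a₀/Z = 1.1 × 10⁻¹⁰ m, v = Zαc/n = 2.2 × 10⁶ m/s
a = v²/r = (2.2 × 10⁶)² / 1.1 × 10⁻¹⁰ = 4.5 × 10²² m/s²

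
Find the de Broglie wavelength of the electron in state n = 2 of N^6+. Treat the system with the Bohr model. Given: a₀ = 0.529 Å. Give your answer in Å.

The Bohr quantisation condition is nλ = 2πr_n.
r_n = n²a₀/Z = 0.302 Å
λ = 2πr_n/n = 2π·0.302/2 = 0.950 Å

0.950 Å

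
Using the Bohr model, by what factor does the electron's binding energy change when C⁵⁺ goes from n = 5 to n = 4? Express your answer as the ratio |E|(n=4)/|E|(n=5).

|E| ∝ Z^2 · n^-2; with Z fixed, |E| ∝ n^-2.
|E|(n=4)/|E|(n=5) = (4/5)^-2 = 25/16

25/16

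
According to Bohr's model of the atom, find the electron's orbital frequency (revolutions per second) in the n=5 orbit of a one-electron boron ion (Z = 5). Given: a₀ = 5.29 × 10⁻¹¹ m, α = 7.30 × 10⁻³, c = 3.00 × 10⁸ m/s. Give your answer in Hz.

r = n²a₀/Z = 2.64 × 10⁻¹⁰ m, v = Zαc/n = 2.19 × 10⁶ m/s
f = v/(2πr) = 1.32 × 10¹⁵ Hz

1.32 × 10¹⁵ Hz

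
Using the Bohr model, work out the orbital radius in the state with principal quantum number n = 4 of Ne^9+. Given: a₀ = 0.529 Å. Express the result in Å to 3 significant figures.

r_n = n²a₀/Z = 4² × 0.529 / 10
    = 16 × 0.529 / 10 = 0.846 Å

0.846 Å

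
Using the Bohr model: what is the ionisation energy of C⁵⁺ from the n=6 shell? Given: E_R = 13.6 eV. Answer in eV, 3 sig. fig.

13.6 eV

E_n = −E_R·Z²/n² = −13.6 × 6²/6² eV = -13.6 eV
Ionisation energy = −E_n = 13.6 eV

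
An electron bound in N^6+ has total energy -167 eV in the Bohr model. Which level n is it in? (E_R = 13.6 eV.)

E_n = −E_R Z²/n² ⇒ n² = E_R Z²/(−E_n) = 13.6 × 7² / 167 ≈ 3.99
n = 2

2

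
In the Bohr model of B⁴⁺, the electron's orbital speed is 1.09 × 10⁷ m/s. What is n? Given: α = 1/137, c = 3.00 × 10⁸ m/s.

1

v_n = Zαc/n ⇒ n = Zαc/v = 5 × 0.00730 × 3.00 × 10⁸ / 1.09 × 10⁷ ≈ 1.00
n = 1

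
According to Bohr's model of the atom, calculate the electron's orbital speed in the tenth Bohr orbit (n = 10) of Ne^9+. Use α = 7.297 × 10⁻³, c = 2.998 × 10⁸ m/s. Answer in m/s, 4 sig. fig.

v_n = Zαc/n = 10 × 0.007297 × 2.998 × 10⁸ / 10
    = 2.188 × 10⁶ m/s

2.188 × 10⁶ m/s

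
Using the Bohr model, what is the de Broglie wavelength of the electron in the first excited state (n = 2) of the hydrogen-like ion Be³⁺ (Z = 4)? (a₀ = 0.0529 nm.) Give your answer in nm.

The Bohr quantisation condition is nλ = 2πr_n.
r_n = n²a₀/Z = 0.0529 nm
λ = 2πr_n/n = 2π·0.0529/2 = 0.166 nm

0.166 nm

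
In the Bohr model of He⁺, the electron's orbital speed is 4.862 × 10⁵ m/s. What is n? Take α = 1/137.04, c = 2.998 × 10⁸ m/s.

9

v_n = Zαc/n ⇒ n = Zαc/v = 2 × 0.007297 × 2.998 × 10⁸ / 4.862 × 10⁵ ≈ 9.00
n = 9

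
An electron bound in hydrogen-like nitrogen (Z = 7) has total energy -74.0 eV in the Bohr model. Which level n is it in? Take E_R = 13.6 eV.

3

E_n = −E_R Z²/n² ⇒ n² = E_R Z²/(−E_n) = 13.6 × 7² / 74.0 ≈ 9.01
n = 3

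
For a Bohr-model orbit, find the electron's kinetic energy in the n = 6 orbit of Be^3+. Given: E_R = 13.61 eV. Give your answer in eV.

For a Coulomb orbit the virial theorem gives K = −E_n.
E_n = −E_R·Z²/n², so K = E_R·Z²/n² = 13.61 × 4²/6² = 6.049 eV

6.049 eV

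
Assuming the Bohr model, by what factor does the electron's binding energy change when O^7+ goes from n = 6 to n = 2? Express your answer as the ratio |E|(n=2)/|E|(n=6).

9

|E| ∝ Z^2 · n^-2; with Z fixed, |E| ∝ n^-2.
|E|(n=2)/|E|(n=6) = (2/6)^-2 = 9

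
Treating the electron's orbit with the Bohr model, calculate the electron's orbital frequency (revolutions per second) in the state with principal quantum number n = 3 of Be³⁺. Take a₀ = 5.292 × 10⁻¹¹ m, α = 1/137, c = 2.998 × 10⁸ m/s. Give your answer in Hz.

3.900 × 10¹⁵ Hz

r = n²a₀/Z = 1.191 × 10⁻¹⁰ m, v = Zαc/n = 2.918 × 10⁶ m/s
f = v/(2πr) = 3.900 × 10¹⁵ Hz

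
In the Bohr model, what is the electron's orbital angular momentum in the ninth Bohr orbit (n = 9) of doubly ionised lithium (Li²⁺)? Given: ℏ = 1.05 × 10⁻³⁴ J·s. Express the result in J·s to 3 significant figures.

9.45 × 10⁻³⁴ J·s

L_n = nℏ = 9 × 1.05 × 10⁻³⁴ = 9.45 × 10⁻³⁴ J·s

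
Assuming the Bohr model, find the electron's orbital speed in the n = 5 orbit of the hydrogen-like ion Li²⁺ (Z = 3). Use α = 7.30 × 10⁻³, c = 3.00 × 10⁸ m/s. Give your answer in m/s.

v_n = Zαc/n = 3 × 0.00730 × 3.00 × 10⁸ / 5
    = 1.31 × 10⁶ m/s

1.31 × 10⁶ m/s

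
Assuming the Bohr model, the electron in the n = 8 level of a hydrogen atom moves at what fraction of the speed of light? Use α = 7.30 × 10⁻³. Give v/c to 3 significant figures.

v_n = Zαc/n, so v/c = Zα/n = 1 × 0.00730 / 8 = 0.000913

0.000913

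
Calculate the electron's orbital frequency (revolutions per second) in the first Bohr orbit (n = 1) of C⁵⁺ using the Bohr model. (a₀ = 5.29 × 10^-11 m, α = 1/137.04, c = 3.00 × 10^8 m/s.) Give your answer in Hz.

2.37 × 10^17 Hz

r = n²a₀/Z = 8.82 × 10^-12 m, v = Zαc/n = 1.31 × 10^7 m/s
f = v/(2πr) = 2.37 × 10^17 Hz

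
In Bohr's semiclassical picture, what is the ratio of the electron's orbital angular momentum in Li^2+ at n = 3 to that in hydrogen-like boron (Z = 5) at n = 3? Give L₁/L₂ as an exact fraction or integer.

1

L = nℏ is independent of Z.
L₁/L₂ = n₁/n₂ = 3/3 = 1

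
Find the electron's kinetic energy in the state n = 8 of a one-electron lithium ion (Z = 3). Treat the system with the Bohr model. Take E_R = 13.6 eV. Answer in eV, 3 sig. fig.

1.91 eV

For a Coulomb orbit the virial theorem gives K = −E_n.
E_n = −E_R·Z²/n², so K = E_R·Z²/n² = 13.6 × 3²/8² = 1.91 eV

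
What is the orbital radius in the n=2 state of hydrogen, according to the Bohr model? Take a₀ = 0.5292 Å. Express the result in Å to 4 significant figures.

r_n = n²a₀/Z = 2² × 0.5292 / 1
    = 4 × 0.5292 / 1 = 2.117 Å

2.117 Å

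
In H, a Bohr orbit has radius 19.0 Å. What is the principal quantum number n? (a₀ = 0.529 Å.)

6

r_n = n²a₀/Z ⇒ n² = rZ/a₀ = 19.0 × 1 / 0.529 ≈ 35.92
n = 6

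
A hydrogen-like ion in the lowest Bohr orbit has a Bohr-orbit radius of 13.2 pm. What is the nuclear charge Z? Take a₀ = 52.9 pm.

r_n = n²a₀/Z ⇒ Z = n²a₀/r = 1² × 52.9 / 13.2 ≈ 4.01
Z = 4

4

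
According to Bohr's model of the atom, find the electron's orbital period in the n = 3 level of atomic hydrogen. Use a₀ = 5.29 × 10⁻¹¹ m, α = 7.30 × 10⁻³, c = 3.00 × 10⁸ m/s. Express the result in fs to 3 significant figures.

r = n²a₀/Z = 3²·5.29 × 10⁻¹¹/1 = 4.76 × 10⁻¹⁰ m
v = Zαc/n = 1·0.00730·3.00 × 10⁸/3 = 7.30 × 10⁵ m/s
T = 2πr/v = 4.10 × 10⁻¹⁵ s = 4.10 fs

4.10 fs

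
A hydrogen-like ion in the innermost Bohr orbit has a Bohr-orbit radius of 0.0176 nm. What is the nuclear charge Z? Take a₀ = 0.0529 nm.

r_n = n²a₀/Z ⇒ Z = n²a₀/r = 1² × 0.0529 / 0.0176 ≈ 3.01
Z = 3

3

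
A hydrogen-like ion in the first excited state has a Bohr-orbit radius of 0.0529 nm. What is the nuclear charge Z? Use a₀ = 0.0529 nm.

r_n = n²a₀/Z ⇒ Z = n²a₀/r = 2² × 0.0529 / 0.0529 ≈ 4.00
Z = 4

4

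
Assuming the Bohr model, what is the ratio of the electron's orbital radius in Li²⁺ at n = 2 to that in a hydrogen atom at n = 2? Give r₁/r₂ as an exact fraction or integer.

1/3

r ∝ Z^-1 · n^2
r₁/r₂ = (3/1)^-1 · (2/2)^2 = 1/3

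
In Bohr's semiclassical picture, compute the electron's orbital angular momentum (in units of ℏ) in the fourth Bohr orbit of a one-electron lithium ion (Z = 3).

L_n = nℏ, so L/ℏ = n = 4.

4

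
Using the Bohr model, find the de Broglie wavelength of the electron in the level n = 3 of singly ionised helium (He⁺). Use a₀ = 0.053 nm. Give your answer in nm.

0.50 nm

The Bohr quantisation condition is nλ = 2πr_n.
r_n = n²a₀/Z = 0.24 nm
λ = 2πr_n/n = 2π·0.24/3 = 0.50 nm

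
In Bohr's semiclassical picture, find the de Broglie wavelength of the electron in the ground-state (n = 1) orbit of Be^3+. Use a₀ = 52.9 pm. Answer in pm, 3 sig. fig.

83.1 pm

The Bohr quantisation condition is nλ = 2πr_n.
r_n = n²a₀/Z = 13.2 pm
λ = 2πr_n/n = 2π·13.2/1 = 83.1 pm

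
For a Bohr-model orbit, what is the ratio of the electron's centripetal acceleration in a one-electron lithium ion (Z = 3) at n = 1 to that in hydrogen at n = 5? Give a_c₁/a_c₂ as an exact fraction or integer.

16875

a_c ∝ Z^3 · n^-4
a_c₁/a_c₂ = (3/1)^3 · (1/5)^-4 = 16875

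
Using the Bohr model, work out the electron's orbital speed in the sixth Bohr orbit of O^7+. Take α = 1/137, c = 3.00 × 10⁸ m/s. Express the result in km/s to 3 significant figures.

2920 km/s

v_n = Zαc/n = 8 × 0.00730 × 3.00 × 10⁸ / 6
    = 2920 km/s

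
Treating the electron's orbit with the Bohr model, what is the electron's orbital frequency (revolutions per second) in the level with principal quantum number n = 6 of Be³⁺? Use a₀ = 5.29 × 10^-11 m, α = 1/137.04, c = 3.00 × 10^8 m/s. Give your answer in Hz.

4.88 × 10^14 Hz

r = n²a₀/Z = 4.76 × 10^-10 m, v = Zαc/n = 1.46 × 10^6 m/s
f = v/(2πr) = 4.88 × 10^14 Hz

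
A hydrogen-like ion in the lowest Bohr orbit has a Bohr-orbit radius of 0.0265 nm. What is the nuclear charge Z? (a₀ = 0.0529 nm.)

2

r_n = n²a₀/Z ⇒ Z = n²a₀/r = 1² × 0.0529 / 0.0265 ≈ 2.00
Z = 2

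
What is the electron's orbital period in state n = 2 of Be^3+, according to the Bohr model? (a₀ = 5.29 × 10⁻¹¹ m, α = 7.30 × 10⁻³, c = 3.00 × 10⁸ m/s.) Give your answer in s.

7.59 × 10⁻¹⁷ s

r = n²a₀/Z = 2²·5.29 × 10⁻¹¹/4 = 5.29 × 10⁻¹¹ m
v = Zαc/n = 4·0.00730·3.00 × 10⁸/2 = 4.38 × 10⁶ m/s
T = 2πr/v = 7.59 × 10⁻¹⁷ s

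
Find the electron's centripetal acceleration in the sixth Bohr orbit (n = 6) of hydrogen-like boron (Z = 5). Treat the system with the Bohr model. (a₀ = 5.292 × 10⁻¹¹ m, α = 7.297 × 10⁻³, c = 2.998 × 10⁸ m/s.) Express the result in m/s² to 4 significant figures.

r = n²a₀/Z = 3.810 × 10⁻¹⁰ m, v = Zαc/n = 1.823 × 10⁶ m/s
a = v²/r = (1.823 × 10⁶)² / 3.810 × 10⁻¹⁰ = 8.722 × 10²¹ m/s²

8.722 × 10²¹ m/s²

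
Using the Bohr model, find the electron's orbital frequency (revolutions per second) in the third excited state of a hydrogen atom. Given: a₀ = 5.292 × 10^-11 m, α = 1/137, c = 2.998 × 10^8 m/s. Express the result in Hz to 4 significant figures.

r = n²a₀/Z = 8.467 × 10^-10 m, v = Zαc/n = 5.471 × 10^5 m/s
f = v/(2πr) = 1.028 × 10^14 Hz

1.028 × 10^14 Hz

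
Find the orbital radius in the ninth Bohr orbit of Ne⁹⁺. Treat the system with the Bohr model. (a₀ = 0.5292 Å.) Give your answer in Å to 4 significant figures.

4.287 Å

r_n = n²a₀/Z = 9² × 0.5292 / 10
    = 81 × 0.5292 / 10 = 4.287 Å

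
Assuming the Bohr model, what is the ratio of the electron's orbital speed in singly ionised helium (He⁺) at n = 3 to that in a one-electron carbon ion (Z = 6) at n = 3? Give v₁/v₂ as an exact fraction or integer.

1/3

v ∝ Z^1 · n^-1
v₁/v₂ = (2/6)^1 · (3/3)^-1 = 1/3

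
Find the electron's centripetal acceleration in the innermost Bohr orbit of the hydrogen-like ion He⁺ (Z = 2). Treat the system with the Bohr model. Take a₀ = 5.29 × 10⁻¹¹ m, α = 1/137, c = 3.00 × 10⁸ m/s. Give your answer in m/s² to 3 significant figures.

r = n²a₀/Z = 2.65 × 10⁻¹¹ m, v = Zαc/n = 4.38 × 10⁶ m/s
a = v²/r = (4.38 × 10⁶)² / 2.65 × 10⁻¹¹ = 7.25 × 10²³ m/s²

7.25 × 10²³ m/s²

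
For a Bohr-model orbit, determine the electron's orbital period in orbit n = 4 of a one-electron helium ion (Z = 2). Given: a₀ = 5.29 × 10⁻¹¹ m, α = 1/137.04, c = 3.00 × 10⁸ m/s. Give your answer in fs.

2.43 fs

r = n²a₀/Z = 4²·5.29 × 10⁻¹¹/2 = 4.23 × 10⁻¹⁰ m
v = Zαc/n = 2·0.00730·3.00 × 10⁸/4 = 1.09 × 10⁶ m/s
T = 2πr/v = 2.43 × 10⁻¹⁵ s = 2.43 fs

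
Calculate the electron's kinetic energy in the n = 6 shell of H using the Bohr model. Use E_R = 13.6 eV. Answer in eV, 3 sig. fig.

0.378 eV

For a Coulomb orbit the virial theorem gives K = −E_n.
E_n = −E_R·Z²/n², so K = E_R·Z²/n² = 13.6 × 1²/6² = 0.378 eV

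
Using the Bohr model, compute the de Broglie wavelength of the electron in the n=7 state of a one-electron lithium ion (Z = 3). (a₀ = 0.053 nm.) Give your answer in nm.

The Bohr quantisation condition is nλ = 2πr_n.
r_n = n²a₀/Z = 0.87 nm
λ = 2πr_n/n = 2π·0.87/7 = 0.78 nm

0.78 nm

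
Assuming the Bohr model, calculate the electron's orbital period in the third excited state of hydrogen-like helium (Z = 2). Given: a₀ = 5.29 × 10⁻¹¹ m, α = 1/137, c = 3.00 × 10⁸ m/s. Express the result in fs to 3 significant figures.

2.43 fs

r = n²a₀/Z = 4²·5.29 × 10⁻¹¹/2 = 4.23 × 10⁻¹⁰ m
v = Zαc/n = 2·0.00730·3.00 × 10⁸/4 = 1.09 × 10⁶ m/s
T = 2πr/v = 2.43 × 10⁻¹⁵ s = 2.43 fs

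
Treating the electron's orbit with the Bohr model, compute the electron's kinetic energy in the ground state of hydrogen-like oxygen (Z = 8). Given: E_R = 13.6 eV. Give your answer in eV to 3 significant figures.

For a Coulomb orbit the virial theorem gives K = −E_n.
E_n = −E_R·Z²/n², so K = E_R·Z²/n² = 13.6 × 8²/1² = 870 eV

870 eV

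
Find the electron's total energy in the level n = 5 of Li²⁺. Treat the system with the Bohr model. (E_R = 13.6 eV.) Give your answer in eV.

E_n = −E_R·Z²/n² = −13.6 × 3²/5² = -4.90 eV

-4.90 eV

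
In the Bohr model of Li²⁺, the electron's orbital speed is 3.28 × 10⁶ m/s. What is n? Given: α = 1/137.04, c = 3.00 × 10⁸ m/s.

v_n = Zαc/n ⇒ n = Zαc/v = 3 × 0.00730 × 3.00 × 10⁸ / 3.28 × 10⁶ ≈ 2.00
n = 2

2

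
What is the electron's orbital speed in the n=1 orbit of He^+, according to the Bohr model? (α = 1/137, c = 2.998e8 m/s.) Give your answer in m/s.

4.377e6 m/s

v_n = Zαc/n = 2 × 0.007299 × 2.998e8 / 1
    = 4.377e6 m/s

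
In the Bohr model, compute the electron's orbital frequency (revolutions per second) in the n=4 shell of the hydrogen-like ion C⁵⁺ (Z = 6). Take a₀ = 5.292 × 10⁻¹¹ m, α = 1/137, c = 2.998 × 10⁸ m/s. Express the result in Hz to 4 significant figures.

r = n²a₀/Z = 1.411 × 10⁻¹⁰ m, v = Zαc/n = 3.282 × 10⁶ m/s
f = v/(2πr) = 3.702 × 10¹⁵ Hz

3.702 × 10¹⁵ Hz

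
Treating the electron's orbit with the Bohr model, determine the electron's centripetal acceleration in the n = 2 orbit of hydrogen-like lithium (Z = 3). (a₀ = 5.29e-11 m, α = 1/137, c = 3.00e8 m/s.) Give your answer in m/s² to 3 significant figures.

1.53e23 m/s²

r = n²a₀/Z = 7.05e-11 m, v = Zαc/n = 3.28e6 m/s
a = v²/r = (3.28e6)² / 7.05e-11 = 1.53e23 m/s²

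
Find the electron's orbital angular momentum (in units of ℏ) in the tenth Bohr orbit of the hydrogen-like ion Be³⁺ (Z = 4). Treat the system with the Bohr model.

L_n = nℏ, so L/ℏ = n = 10.

10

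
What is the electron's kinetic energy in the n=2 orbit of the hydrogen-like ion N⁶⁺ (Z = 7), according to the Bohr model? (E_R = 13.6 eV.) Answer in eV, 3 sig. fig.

167 eV

For a Coulomb orbit the virial theorem gives K = −E_n.
E_n = −E_R·Z²/n², so K = E_R·Z²/n² = 13.6 × 7²/2² = 167 eV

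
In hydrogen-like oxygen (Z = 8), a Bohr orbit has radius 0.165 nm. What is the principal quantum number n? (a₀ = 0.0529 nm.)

r_n = n²a₀/Z ⇒ n² = rZ/a₀ = 0.165 × 8 / 0.0529 ≈ 24.95
n = 5

5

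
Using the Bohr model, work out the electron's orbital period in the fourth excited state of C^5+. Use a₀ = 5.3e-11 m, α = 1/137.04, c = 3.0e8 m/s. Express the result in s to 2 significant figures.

r = n²a₀/Z = 5²·5.3e-11/6 = 2.2e-10 m
v = Zαc/n = 6·0.0073·3.0e8/5 = 2.6e6 m/s
T = 2πr/v = 5.3e-16 s

5.3e-16 s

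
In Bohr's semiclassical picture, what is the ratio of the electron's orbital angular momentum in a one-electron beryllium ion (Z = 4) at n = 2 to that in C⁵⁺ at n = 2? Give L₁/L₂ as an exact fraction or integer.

1

L = nℏ is independent of Z.
L₁/L₂ = n₁/n₂ = 2/2 = 1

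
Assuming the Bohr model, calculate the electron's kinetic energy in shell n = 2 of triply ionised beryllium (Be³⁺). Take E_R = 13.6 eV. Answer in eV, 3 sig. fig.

54.4 eV

For a Coulomb orbit the virial theorem gives K = −E_n.
E_n = −E_R·Z²/n², so K = E_R·Z²/n² = 13.6 × 4²/2² = 54.4 eV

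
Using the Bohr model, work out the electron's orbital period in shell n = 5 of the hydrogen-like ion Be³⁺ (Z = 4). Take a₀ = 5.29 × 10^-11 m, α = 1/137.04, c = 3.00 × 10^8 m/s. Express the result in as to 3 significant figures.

1190 as

r = n²a₀/Z = 5²·5.29 × 10^-11/4 = 3.31 × 10^-10 m
v = Zαc/n = 4·0.00730·3.00 × 10^8/5 = 1.75 × 10^6 m/s
T = 2πr/v = 1.19 × 10^-15 s = 1190 as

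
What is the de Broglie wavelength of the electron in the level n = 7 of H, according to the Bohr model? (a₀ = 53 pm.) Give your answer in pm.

The Bohr quantisation condition is nλ = 2πr_n.
r_n = n²a₀/Z = 2600 pm
λ = 2πr_n/n = 2π·2600/7 = 2300 pm

2300 pm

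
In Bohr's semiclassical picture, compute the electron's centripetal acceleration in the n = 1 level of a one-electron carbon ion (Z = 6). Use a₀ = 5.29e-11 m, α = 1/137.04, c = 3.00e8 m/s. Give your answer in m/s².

r = n²a₀/Z = 8.82e-12 m, v = Zαc/n = 1.31e7 m/s
a = v²/r = (1.31e7)² / 8.82e-12 = 1.96e25 m/s²

1.96e25 m/s²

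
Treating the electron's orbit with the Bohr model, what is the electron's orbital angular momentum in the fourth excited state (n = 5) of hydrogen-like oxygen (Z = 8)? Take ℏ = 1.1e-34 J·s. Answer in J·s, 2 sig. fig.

5.5e-34 J·s

L_n = nℏ = 5 × 1.1e-34 = 5.5e-34 J·s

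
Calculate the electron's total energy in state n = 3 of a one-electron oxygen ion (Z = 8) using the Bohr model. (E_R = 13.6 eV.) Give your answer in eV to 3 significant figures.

E_n = −E_R·Z²/n² = −13.6 × 8²/3² = -96.7 eV

-96.7 eV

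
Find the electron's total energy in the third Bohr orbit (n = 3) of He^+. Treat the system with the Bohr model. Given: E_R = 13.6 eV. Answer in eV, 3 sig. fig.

E_n = −E_R·Z²/n² = −13.6 × 2²/3² = -6.04 eV

-6.04 eV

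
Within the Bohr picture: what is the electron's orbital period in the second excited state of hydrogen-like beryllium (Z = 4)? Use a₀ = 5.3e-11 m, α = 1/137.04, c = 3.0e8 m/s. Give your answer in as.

r = n²a₀/Z = 3²·5.3e-11/4 = 1.2e-10 m
v = Zαc/n = 4·0.0073·3.0e8/3 = 2.9e6 m/s
T = 2πr/v = 2.6e-16 s = 260 as

260 as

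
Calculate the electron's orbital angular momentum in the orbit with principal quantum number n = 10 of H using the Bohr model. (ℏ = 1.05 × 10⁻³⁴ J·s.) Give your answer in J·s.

L_n = nℏ = 10 × 1.05 × 10⁻³⁴ = 1.05 × 10⁻³³ J·s

1.05 × 10⁻³³ J·s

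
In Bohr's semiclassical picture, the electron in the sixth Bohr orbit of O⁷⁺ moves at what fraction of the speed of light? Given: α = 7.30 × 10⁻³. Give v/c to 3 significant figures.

0.00973

v_n = Zαc/n, so v/c = Zα/n = 8 × 0.00730 / 6 = 0.00973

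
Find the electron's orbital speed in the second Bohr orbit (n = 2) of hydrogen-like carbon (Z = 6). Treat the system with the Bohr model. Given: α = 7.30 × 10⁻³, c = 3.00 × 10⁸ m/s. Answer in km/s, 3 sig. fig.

v_n = Zαc/n = 6 × 0.00730 × 3.00 × 10⁸ / 2
    = 6570 km/s

6570 km/s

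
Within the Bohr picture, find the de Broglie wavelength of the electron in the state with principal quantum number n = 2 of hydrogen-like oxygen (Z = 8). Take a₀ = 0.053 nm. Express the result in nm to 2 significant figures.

0.083 nm

The Bohr quantisation condition is nλ = 2πr_n.
r_n = n²a₀/Z = 0.026 nm
λ = 2πr_n/n = 2π·0.026/2 = 0.083 nm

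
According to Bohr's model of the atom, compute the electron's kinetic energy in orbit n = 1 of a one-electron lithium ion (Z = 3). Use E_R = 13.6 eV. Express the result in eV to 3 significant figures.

For a Coulomb orbit the virial theorem gives K = −E_n.
E_n = −E_R·Z²/n², so K = E_R·Z²/n² = 13.6 × 3²/1² = 122 eV

122 eV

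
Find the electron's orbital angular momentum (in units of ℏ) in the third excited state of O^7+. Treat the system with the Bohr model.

4

L_n = nℏ, so L/ℏ = n = 4.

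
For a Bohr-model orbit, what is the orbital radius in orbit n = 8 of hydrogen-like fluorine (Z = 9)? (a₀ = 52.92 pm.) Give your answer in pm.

r_n = n²a₀/Z = 8² × 52.92 / 9
    = 64 × 52.92 / 9 = 376.3 pm

376.3 pm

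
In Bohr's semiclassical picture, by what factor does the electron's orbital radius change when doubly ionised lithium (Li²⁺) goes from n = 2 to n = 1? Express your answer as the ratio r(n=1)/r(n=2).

r ∝ Z^-1 · n^2; with Z fixed, r ∝ n^2.
r(n=1)/r(n=2) = (1/2)^2 = 1/4

1/4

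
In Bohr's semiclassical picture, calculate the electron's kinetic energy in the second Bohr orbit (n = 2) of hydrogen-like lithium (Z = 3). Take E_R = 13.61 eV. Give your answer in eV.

30.62 eV

For a Coulomb orbit the virial theorem gives K = −E_n.
E_n = −E_R·Z²/n², so K = E_R·Z²/n² = 13.61 × 3²/2² = 30.62 eV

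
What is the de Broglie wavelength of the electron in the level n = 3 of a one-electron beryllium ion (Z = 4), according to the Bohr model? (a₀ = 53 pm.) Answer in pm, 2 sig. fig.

The Bohr quantisation condition is nλ = 2πr_n.
r_n = n²a₀/Z = 120 pm
λ = 2πr_n/n = 2π·120/3 = 250 pm

250 pm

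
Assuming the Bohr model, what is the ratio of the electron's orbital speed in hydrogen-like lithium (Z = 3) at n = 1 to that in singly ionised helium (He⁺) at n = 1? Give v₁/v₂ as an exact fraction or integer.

v ∝ Z^1 · n^-1
v₁/v₂ = (3/2)^1 · (1/1)^-1 = 3/2

3/2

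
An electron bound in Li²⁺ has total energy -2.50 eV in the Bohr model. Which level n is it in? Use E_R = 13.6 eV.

E_n = −E_R Z²/n² ⇒ n² = E_R Z²/(−E_n) = 13.6 × 3² / 2.50 ≈ 48.96
n = 7

7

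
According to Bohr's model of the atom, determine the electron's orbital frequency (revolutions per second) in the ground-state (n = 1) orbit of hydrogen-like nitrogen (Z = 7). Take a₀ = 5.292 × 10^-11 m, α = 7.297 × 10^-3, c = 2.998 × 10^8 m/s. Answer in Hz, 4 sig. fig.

r = n²a₀/Z = 7.560 × 10^-12 m, v = Zαc/n = 1.531 × 10^7 m/s
f = v/(2πr) = 3.224 × 10^17 Hz

3.224 × 10^17 Hz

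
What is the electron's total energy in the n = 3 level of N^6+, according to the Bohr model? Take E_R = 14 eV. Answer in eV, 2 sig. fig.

E_n = −E_R·Z²/n² = −14 × 7²/3² = -76 eV

-76 eV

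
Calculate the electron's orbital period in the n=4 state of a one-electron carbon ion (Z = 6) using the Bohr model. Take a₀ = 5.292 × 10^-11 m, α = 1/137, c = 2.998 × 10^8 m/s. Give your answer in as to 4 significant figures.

270.1 as

r = n²a₀/Z = 4²·5.292 × 10^-11/6 = 1.411 × 10^-10 m
v = Zαc/n = 6·0.007299·2.998 × 10^8/4 = 3.282 × 10^6 m/s
T = 2πr/v = 2.701 × 10^-16 s = 270.1 as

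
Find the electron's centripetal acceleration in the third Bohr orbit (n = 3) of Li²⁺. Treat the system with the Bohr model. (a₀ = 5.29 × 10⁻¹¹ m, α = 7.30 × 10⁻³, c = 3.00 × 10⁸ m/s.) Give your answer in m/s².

r = n²a₀/Z = 1.59 × 10⁻¹⁰ m, v = Zαc/n = 2.19 × 10⁶ m/s
a = v²/r = (2.19 × 10⁶)² / 1.59 × 10⁻¹⁰ = 3.02 × 10²² m/s²

3.02 × 10²² m/s²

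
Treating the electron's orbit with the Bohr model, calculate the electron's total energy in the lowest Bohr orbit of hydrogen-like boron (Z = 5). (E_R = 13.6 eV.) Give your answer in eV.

E_n = −E_R·Z²/n² = −13.6 × 5²/1² = -340 eV

-340 eV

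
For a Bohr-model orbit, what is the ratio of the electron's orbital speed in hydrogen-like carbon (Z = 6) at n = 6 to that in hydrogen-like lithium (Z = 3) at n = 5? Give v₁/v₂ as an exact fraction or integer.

v ∝ Z^1 · n^-1
v₁/v₂ = (6/3)^1 · (6/5)^-1 = 5/3

5/3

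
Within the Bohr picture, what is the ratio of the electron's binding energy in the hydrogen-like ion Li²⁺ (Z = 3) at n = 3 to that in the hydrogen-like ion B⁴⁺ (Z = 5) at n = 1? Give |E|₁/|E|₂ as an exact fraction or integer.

1/25

|E| ∝ Z^2 · n^-2
|E|₁/|E|₂ = (3/5)^2 · (3/1)^-2 = 1/25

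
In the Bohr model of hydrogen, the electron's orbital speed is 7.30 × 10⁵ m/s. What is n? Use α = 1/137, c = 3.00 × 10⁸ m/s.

v_n = Zαc/n ⇒ n = Zαc/v = 1 × 0.00730 × 3.00 × 10⁸ / 7.30 × 10⁵ ≈ 3.00
n = 3

3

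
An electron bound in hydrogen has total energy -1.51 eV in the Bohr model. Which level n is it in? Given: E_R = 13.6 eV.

E_n = −E_R Z²/n² ⇒ n² = E_R Z²/(−E_n) = 13.6 × 1² / 1.51 ≈ 9.01
n = 3

3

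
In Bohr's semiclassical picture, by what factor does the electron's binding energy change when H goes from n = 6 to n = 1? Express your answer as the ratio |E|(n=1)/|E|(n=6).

|E| ∝ Z^2 · n^-2; with Z fixed, |E| ∝ n^-2.
|E|(n=1)/|E|(n=6) = (1/6)^-2 = 36

36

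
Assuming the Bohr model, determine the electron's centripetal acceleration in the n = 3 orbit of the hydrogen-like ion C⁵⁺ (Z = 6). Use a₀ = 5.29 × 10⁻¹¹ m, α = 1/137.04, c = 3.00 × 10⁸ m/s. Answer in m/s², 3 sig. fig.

2.42 × 10²³ m/s²

r = n²a₀/Z = 7.94 × 10⁻¹¹ m, v = Zαc/n = 4.38 × 10⁶ m/s
a = v²/r = (4.38 × 10⁶)² / 7.94 × 10⁻¹¹ = 2.42 × 10²³ m/s²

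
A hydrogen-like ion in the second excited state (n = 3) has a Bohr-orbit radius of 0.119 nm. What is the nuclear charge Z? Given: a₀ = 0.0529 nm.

r_n = n²a₀/Z ⇒ Z = n²a₀/r = 3² × 0.0529 / 0.119 ≈ 4.00
Z = 4

4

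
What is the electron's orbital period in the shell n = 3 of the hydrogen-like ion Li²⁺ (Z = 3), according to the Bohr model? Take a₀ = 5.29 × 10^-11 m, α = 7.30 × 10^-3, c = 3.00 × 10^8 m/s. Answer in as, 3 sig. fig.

455 as

r = n²a₀/Z = 3²·5.29 × 10^-11/3 = 1.59 × 10^-10 m
v = Zαc/n = 3·0.00730·3.00 × 10^8/3 = 2.19 × 10^6 m/s
T = 2πr/v = 4.55 × 10^-16 s = 455 as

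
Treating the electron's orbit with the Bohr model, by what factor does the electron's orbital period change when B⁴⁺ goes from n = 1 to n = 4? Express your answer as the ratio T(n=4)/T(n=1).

64

T ∝ Z^-2 · n^3; with Z fixed, T ∝ n^3.
T(n=4)/T(n=1) = (4/1)^3 = 64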